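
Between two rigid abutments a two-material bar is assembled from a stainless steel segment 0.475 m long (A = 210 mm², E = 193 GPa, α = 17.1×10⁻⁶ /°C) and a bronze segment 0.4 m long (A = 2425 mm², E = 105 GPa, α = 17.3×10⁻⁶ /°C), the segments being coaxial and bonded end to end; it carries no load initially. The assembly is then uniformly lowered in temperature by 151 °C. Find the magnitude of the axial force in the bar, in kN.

With the walls removed the bar would change length by δ_free = Σ αᵢΔT Lᵢ = 17.1×10⁻⁶×151×475 + 17.3×10⁻⁶×151×400 = 2.271 mm.
The rigid supports impose zero overall length change; the single axial force P common to all segments must satisfy P Σ Lᵢ/(AᵢEᵢ) = δ_free.
Σ Lᵢ/(AᵢEᵢ) = 475/(210×193×10³) + 400/(2425×105×10³) = 1.329×10⁻⁵ mm/N.
Hence P = δ_free / Σ(L/AE) = 2.271/1.329×10⁻⁵ = 170.9 kN (tensile).

P ≈ 171 kN (tensile)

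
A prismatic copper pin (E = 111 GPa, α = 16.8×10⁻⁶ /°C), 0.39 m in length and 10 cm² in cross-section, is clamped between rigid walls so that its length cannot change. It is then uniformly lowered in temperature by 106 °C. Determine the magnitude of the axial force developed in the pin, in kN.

Full restraint means ε = 0, so the stress is σ = EαΔT = 111×10³ × 16.8×10⁻⁶ × 106 = 197.7 MPa.
Then P = σA = 197.7 × 1000 mm² = 197.7 kN, tensile.

P ≈ 198 kN (tensile)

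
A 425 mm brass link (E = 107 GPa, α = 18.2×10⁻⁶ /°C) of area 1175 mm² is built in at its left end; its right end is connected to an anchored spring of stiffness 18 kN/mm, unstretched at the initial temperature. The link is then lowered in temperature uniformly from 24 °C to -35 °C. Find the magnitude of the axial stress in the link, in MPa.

Free thermal contraction: δ_free = αΔT L = 18.2×10⁻⁶ × 59 × 425 = 0.4564 mm.
Let P be the tensile force in the spring. The link extends elastically by PL/(AE) and the spring stretches by P/k; together these equal δ_free.
So P = δ_free / [L/(AE) + 1/k] = 0.4564 / [ 425/(1175×107×10³) + 1/(18×10³) ].
P = 0.4564 / 5.894×10⁻⁵ = 7743 N.
σ = P/A = 7743/1175 = 6.59 MPa.

σ ≈ 6.59 MPa (tensile)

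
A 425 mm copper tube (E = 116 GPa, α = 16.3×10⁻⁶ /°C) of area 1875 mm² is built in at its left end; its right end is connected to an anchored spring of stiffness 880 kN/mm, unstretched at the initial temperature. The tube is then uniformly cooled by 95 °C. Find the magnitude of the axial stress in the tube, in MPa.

Free thermal contraction: δ_free = αΔT L = 16.3×10⁻⁶ × 95 × 425 = 0.6581 mm.
Let P be the tensile force in the spring. The tube extends elastically by PL/(AE) and the spring stretches by P/k; together these equal δ_free.
So P = δ_free / [L/(AE) + 1/k] = 0.6581 / [ 425/(1875×116×10³) + 1/(880×10³) ].
P = 0.6581 / 3.09×10⁻⁶ = 213000 N.
σ = P/A = 213000/1875 = 113.6 MPa.

σ ≈ 114 MPa (tensile)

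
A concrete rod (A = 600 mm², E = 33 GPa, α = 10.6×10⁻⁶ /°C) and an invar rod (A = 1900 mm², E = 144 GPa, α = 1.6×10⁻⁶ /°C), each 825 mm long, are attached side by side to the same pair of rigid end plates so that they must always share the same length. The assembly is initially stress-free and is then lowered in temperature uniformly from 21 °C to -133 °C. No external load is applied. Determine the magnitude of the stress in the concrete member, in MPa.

The concrete has the larger α, so on cooling it would change length more than the invar if both were free. The rigid plates force a common final length, so the concrete is put into tension and the invar into compression, with equal and opposite forces P (no external load).
Setting the final lengths equal and cancelling L: (α₁ − α₂)ΔT = P/(A₁E₁) + P/(A₂E₂).
|α₁ − α₂|·ΔT = 9×10⁻⁶ × 154 = 0.001386.
1/(A₁E₁) + 1/(A₂E₂) = 1/(600×33×10³) + 1/(1900×144×10³) = 5.416×10⁻⁸ N⁻¹.
So P = 0.001386 / 5.416×10⁻⁸ = 25.59 kN.
σ_{concrete} = P/A₁ = 25590/600 = 42.65 MPa, tensile.

σ ≈ 42.7 MPa (tensile)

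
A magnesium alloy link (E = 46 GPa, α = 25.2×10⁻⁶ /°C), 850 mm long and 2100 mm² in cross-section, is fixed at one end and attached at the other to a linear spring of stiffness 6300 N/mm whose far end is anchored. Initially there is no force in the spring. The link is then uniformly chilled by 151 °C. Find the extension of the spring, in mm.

δ ≈ 3.06 mm

If the spring were absent the link would shorten by αΔT L = 25.2×10⁻⁶ × 151 × 850 = 3.234 mm.
Let P be the tensile force in the spring. The link extends elastically by PL/(AE) and the spring stretches by P/k; together these equal δ_free.
P [ L/(AE) + 1/k ] = δ_free → P [ 850/(2100×46×10³) + 1/(6300) ] = 3.234.
P = 3.234 / 0.0001675 = 19310 N.
Spring extension = P/k = 19310/(6300) = 3.065 mm.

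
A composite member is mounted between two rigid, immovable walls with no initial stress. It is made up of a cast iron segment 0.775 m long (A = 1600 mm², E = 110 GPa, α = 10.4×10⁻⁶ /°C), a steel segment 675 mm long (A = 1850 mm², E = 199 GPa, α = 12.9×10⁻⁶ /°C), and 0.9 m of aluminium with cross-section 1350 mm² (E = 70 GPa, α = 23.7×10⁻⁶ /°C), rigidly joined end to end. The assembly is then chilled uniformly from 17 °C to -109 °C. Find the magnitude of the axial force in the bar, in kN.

P ≈ 305 kN (tensile)

If the supports were absent, the total length change would be Σ αᵢΔT Lᵢ = 10.4×10⁻⁶×126×775 + 12.9×10⁻⁶×126×675 + 23.7×10⁻⁶×126×900 = 4.8 mm.
The rigid supports impose zero overall length change; the single axial force P common to all segments must satisfy P Σ Lᵢ/(AᵢEᵢ) = δ_free.
Σ Lᵢ/(AᵢEᵢ) = 775/(1600×110×10³) + 675/(1850×199×10³) + 900/(1350×70×10³) = 1.576×10⁻⁵ mm/N.
So P = 4.8 / 1.576×10⁻⁵ = 304.6 kN, tensile.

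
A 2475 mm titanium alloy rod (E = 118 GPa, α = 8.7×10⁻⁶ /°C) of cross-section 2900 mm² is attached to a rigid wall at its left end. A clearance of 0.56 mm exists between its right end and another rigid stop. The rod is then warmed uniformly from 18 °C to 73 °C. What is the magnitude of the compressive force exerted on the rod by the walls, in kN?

Free thermal elongation = αΔT L = 8.7×10⁻⁶ × 55 × 2475 = 1.184 mm.
After closing the 0.56 mm clearance, 1.184 − 0.56 = 0.6243 mm of expansion remains to be suppressed by the wall.
That suppressed elongation corresponds to σ = E·Δ/L = 118×10³ × 0.6243/2475 = 29.76 MPa.
Force on the wall = σA = 29.76 × 2900 mm² = 86.32 kN.

P ≈ 86.3 kN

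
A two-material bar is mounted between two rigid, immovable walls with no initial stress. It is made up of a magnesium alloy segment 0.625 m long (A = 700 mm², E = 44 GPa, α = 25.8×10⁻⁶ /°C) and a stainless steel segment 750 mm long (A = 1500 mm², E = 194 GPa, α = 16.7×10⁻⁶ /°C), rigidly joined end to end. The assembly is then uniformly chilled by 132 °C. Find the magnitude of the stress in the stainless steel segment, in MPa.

If the supports were absent, the total length change would be Σ αᵢΔT Lᵢ = 25.8×10⁻⁶×132×625 + 16.7×10⁻⁶×132×750 = 3.782 mm.
Since the ends are fixed, an axial force P builds up, equal in every segment, with P · Σ Lᵢ/(AᵢEᵢ) = δ_free.
Σ Lᵢ/(AᵢEᵢ) = 625/(700×44×10³) + 750/(1500×194×10³) = 2.287×10⁻⁵ mm/N.
Hence P = δ_free / Σ(L/AE) = 3.782/2.287×10⁻⁵ = 165.4 kN (tensile).
σ_{stainless steel} = P / A = 165400 / 1500 = 110.2 MPa.

σ ≈ 110 MPa (tensile)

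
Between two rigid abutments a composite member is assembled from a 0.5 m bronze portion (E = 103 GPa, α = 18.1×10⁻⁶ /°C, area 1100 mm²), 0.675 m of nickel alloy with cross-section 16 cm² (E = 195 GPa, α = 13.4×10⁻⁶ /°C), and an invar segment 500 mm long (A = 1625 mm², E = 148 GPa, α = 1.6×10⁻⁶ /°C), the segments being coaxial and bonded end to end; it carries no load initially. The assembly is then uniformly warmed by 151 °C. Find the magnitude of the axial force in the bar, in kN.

If the supports were absent, the total length change would be Σ αᵢΔT Lᵢ = 18.1×10⁻⁶×151×500 + 13.4×10⁻⁶×151×675 + 1.6×10⁻⁶×151×500 = 2.853 mm.
Since the ends are fixed, an axial force P builds up, equal in every segment, with P · Σ Lᵢ/(AᵢEᵢ) = δ_free.
The series flexibility is Σ Lᵢ/(AᵢEᵢ) = 500/(1100×103×10³) + 675/(1600×195×10³) + 500/(1625×148×10³) = 8.656×10⁻⁶ mm/N.
So P = 2.853 / 8.656×10⁻⁶ = 329.6 kN, compressive.

P ≈ 330 kN (compressive)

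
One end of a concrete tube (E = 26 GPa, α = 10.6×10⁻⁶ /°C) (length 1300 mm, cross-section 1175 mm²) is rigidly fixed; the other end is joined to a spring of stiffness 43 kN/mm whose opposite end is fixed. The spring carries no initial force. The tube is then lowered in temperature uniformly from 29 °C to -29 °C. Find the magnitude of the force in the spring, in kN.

The unrestrained thermal change is αΔT L = 10.6×10⁻⁶ × 58 × 1300 = 0.7992 mm.
Let P be the tensile force in the spring. The tube extends elastically by PL/(AE) and the spring stretches by P/k; together these equal δ_free.
So P = δ_free / [L/(AE) + 1/k] = 0.7992 / [ 1300/(1175×26×10³) + 1/(43×10³) ].
P = 0.7992 / 6.581×10⁻⁵ = 12140 N.

P ≈ 12.1 kN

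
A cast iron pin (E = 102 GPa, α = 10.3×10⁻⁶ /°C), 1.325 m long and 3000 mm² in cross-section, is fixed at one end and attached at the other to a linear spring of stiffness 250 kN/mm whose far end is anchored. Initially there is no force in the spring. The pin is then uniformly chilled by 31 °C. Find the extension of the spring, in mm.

δ ≈ 0.203 mm

If the spring were absent the pin would shorten by αΔT L = 10.3×10⁻⁶ × 31 × 1325 = 0.4231 mm.
With a force P in the spring, the elastic change of the pin is PL/(AE) and that of the spring is P/k; compatibility requires their sum to equal δ_free.
P [ L/(AE) + 1/k ] = δ_free → P [ 1325/(3000×102×10³) + 1/(250×10³) ] = 0.4231.
P = 0.4231 / 8.33×10⁻⁶ = 50790 N.
Spring extension = P/k = 50790/(250×10³) = 0.2032 mm.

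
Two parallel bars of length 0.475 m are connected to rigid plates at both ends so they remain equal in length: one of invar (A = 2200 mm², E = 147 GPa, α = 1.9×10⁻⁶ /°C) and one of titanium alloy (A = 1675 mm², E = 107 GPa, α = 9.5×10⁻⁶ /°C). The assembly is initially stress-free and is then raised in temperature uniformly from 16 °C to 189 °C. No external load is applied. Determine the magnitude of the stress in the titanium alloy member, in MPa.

The titanium alloy has the larger α, so on heating it would change length more than the invar if both were free. The rigid plates force a common final length, so the titanium alloy is put into compression and the invar into tension, with equal and opposite forces P (no external load).
Setting the final lengths equal and cancelling L: (α₁ − α₂)ΔT = P/(A₁E₁) + P/(A₂E₂).
|α₁ − α₂|·ΔT = 7.6×10⁻⁶ × 173 = 0.001315.
1/(A₁E₁) + 1/(A₂E₂) = 1/(2200×147×10³) + 1/(1675×107×10³) = 8.672×10⁻⁹ N⁻¹.
P = 0.001315 / 8.672×10⁻⁹ = 151600 N = 151.6 kN.
σ_{titanium alloy} = P/A₂ = 151600/1675 = 90.52 MPa, compressive.

σ ≈ 90.5 MPa (compressive)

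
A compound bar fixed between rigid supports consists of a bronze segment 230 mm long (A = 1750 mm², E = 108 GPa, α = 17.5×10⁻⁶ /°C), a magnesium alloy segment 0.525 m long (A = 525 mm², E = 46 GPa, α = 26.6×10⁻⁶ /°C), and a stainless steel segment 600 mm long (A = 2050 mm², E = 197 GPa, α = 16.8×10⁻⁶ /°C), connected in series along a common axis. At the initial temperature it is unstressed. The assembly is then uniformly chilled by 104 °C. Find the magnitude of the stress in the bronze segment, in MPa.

With the walls removed the bar would change length by δ_free = Σ αᵢΔT Lᵢ = 17.5×10⁻⁶×104×230 + 26.6×10⁻⁶×104×525 + 16.8×10⁻⁶×104×600 = 2.919 mm.
The rigid supports impose zero overall length change; the single axial force P common to all segments must satisfy P Σ Lᵢ/(AᵢEᵢ) = δ_free.
The series flexibility is Σ Lᵢ/(AᵢEᵢ) = 230/(1750×108×10³) + 525/(525×46×10³) + 600/(2050×197×10³) = 2.444×10⁻⁵ mm/N.
Hence P = δ_free / Σ(L/AE) = 2.919/2.444×10⁻⁵ = 119.4 kN (tensile).
σ_{bronze} = P / A = 119400 / 1750 = 68.25 MPa.

σ ≈ 68.3 MPa (tensile)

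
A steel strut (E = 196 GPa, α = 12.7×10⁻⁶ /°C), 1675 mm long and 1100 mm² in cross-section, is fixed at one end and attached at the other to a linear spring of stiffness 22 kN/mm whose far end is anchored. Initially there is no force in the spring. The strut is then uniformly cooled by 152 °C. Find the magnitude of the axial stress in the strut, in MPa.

σ ≈ 55.2 MPa (tensile)

The unrestrained thermal change is αΔT L = 12.7×10⁻⁶ × 152 × 1675 = 3.233 mm.
Let P be the tensile force in the spring. The strut extends elastically by PL/(AE) and the spring stretches by P/k; together these equal δ_free.
P [ L/(AE) + 1/k ] = δ_free → P [ 1675/(1100×196×10³) + 1/(22×10³) ] = 3.233.
P = 3.233 / 5.322×10⁻⁵ = 60750 N.
σ = P/A = 60750/1100 = 55.23 MPa.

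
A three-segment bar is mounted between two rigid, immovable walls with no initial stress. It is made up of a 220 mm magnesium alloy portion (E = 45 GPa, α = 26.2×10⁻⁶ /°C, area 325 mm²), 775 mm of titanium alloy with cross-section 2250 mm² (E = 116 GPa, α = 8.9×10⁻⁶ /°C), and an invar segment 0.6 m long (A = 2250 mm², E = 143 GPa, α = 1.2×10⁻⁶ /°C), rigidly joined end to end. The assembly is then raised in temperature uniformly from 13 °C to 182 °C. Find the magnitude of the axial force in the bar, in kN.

P ≈ 114 kN (compressive)

Free thermal expansion of the whole bar: Σ αᵢΔT Lᵢ = 26.2×10⁻⁶×169×220 + 8.9×10⁻⁶×169×775 + 1.2×10⁻⁶×169×600 = 2.261 mm.
The rigid supports impose zero overall length change; the single axial force P common to all segments must satisfy P Σ Lᵢ/(AᵢEᵢ) = δ_free.
The series flexibility is Σ Lᵢ/(AᵢEᵢ) = 220/(325×45×10³) + 775/(2250×116×10³) + 600/(2250×143×10³) = 1.988×10⁻⁵ mm/N.
So P = 2.261 / 1.988×10⁻⁵ = 113.8 kN, compressive.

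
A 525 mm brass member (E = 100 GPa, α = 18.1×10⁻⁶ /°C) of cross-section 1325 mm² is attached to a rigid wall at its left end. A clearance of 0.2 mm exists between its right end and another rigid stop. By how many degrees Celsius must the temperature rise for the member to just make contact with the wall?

Contact occurs when the free expansion equals the gap: αΔT L = 0.2 mm.
So ΔT = g/(αL) = 0.2/(18.1×10⁻⁶ × 525) = 21.05 °C.

ΔT ≈ 21 °C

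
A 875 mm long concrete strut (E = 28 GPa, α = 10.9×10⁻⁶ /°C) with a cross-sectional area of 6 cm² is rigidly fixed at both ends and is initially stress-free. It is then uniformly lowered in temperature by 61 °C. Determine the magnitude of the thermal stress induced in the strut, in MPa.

Because both ends are immovable the net strain is zero, and the suppressed thermal strain is αΔT = 10.9×10⁻⁶ × 61 = 664.9×10⁻⁶.
The stress required to suppress this strain is σ = Eε = 28×10³ × 664.9×10⁻⁶ = 18.62 MPa, tensile since the strut is trying to contract.

σ ≈ 18.6 MPa (tensile)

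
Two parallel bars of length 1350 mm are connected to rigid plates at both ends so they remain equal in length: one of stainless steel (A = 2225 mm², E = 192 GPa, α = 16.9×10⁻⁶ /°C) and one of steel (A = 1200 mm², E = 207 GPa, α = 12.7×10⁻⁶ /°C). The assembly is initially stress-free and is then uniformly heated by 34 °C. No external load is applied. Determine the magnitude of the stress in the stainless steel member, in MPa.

σ ≈ 10.1 MPa (compressive)

The stainless steel has the larger α, so on heating it would change length more than the steel if both were free. The rigid plates force a common final length, so the stainless steel is put into compression and the steel into tension, with equal and opposite forces P (no external load).
Equating the net (thermal + elastic) strains gives |α₁ − α₂|·ΔT = P·[1/(A₁E₁) + 1/(A₂E₂)].
|α₁ − α₂|·ΔT = 4.2×10⁻⁶ × 34 = 0.0001428.
1/(A₁E₁) + 1/(A₂E₂) = 1/(2225×192×10³) + 1/(1200×207×10³) = 6.367×10⁻⁹ N⁻¹.
So P = 0.0001428 / 6.367×10⁻⁹ = 22.43 kN.
σ_{stainless steel} = P/A₁ = 22430/2225 = 10.08 MPa, compressive.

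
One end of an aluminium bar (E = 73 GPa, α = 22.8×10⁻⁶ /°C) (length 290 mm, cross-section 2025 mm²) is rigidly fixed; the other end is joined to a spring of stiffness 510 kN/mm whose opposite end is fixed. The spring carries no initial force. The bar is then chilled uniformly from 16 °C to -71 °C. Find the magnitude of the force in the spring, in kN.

P ≈ 147 kN

Free thermal contraction: δ_free = αΔT L = 22.8×10⁻⁶ × 87 × 290 = 0.5752 mm.
Let P be the tensile force in the spring. The bar extends elastically by PL/(AE) and the spring stretches by P/k; together these equal δ_free.
So P = δ_free / [L/(AE) + 1/k] = 0.5752 / [ 290/(2025×73×10³) + 1/(510×10³) ].
P = 0.5752 / 3.923×10⁻⁶ = 146700 N.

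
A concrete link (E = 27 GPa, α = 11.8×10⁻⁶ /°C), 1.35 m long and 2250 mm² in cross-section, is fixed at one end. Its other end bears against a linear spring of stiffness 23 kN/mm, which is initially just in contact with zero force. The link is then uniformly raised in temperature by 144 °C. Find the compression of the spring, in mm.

δ ≈ 1.52 mm

The unrestrained thermal change is αΔT L = 11.8×10⁻⁶ × 144 × 1350 = 2.294 mm.
With a force P in the spring, the elastic change of the link is PL/(AE) and that of the spring is P/k; compatibility requires their sum to equal δ_free.
P [ L/(AE) + 1/k ] = δ_free → P [ 1350/(2250×27×10³) + 1/(23×10³) ] = 2.294.
P = 2.294 / 6.57×10⁻⁵ = 34910 N.
Spring compression = P/k = 34910/(23×10³) = 1.518 mm.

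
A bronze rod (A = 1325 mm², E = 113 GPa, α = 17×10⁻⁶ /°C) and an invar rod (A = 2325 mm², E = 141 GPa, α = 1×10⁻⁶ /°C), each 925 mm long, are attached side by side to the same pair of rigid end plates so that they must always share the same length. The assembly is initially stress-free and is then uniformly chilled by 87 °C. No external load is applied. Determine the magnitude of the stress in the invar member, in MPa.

Equilibrium of a rigid end plate with no external load gives equal and opposite internal forces ±P in the two members. Since α_{bronze} > α_{invar}, cooling drives the bronze into tension and the invar into compression.
Setting the final lengths equal and cancelling L: (α₁ − α₂)ΔT = P/(A₁E₁) + P/(A₂E₂).
|α₁ − α₂|·ΔT = 16×10⁻⁶ × 87 = 0.001392.
1/(A₁E₁) + 1/(A₂E₂) = 1/(1325×113×10³) + 1/(2325×141×10³) = 9.729×10⁻⁹ N⁻¹.
P = 0.001392 / 9.729×10⁻⁹ = 143100 N = 143.1 kN.
σ_{invar} = P/A₂ = 143100/2325 = 61.54 MPa, compressive.

σ ≈ 61.5 MPa (compressive)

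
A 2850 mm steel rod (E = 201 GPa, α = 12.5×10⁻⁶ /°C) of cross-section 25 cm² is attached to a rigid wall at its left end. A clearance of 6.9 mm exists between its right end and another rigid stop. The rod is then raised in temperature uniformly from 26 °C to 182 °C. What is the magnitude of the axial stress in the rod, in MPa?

σ ≈ 0 MPa

Unrestrained expansion: δ_free = αΔT L = 12.5×10⁻⁶ × 156 × 2850 = 5.558 mm.
Since δ_free = 5.56 mm is less than the 6.9 mm gap, the rod never touches the wall. No axial force develops.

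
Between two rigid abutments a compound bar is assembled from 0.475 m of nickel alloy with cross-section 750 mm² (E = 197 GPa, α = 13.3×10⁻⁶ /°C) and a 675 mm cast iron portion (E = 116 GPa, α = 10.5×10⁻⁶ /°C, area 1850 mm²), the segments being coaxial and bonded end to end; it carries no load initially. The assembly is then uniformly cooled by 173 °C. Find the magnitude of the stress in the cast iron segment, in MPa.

If the supports were absent, the total length change would be Σ αᵢΔT Lᵢ = 13.3×10⁻⁶×173×475 + 10.5×10⁻⁶×173×675 = 2.319 mm.
Since the ends are fixed, an axial force P builds up, equal in every segment, with P · Σ Lᵢ/(AᵢEᵢ) = δ_free.
Σ Lᵢ/(AᵢEᵢ) = 475/(750×197×10³) + 675/(1850×116×10³) = 6.36×10⁻⁶ mm/N.
Hence P = δ_free / Σ(L/AE) = 2.319/6.36×10⁻⁶ = 364.6 kN (tensile).
σ_{cast iron} = P / A = 364600 / 1850 = 197.1 MPa.

σ ≈ 197 MPa (tensile)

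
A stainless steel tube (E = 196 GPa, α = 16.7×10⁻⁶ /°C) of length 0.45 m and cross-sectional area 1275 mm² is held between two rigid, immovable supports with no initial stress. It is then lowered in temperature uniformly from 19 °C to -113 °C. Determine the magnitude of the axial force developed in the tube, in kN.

The ends cannot move, so σ = EαΔT = 196×10³ × 16.7×10⁻⁶ × 132 = 432.1 MPa.
P = AEαΔT = 1275 × 196×10³ × 16.7×10⁻⁶ × 132 = 550.9 kN (tensile).

P ≈ 551 kN (tensile)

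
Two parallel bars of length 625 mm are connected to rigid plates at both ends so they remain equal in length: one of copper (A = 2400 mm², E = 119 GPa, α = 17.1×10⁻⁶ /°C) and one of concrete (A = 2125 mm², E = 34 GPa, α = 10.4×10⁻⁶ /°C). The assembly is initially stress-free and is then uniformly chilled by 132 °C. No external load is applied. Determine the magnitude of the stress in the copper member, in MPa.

Equilibrium of a rigid end plate with no external load gives equal and opposite internal forces ±P in the two members. Since α_{copper} > α_{concrete}, cooling drives the copper into tension and the concrete into compression.
Setting the final lengths equal and cancelling L: (α₁ − α₂)ΔT = P/(A₁E₁) + P/(A₂E₂).
|α₁ − α₂|·ΔT = 6.7×10⁻⁶ × 132 = 0.0008844.
1/(A₁E₁) + 1/(A₂E₂) = 1/(2400×119×10³) + 1/(2125×34×10³) = 1.734×10⁻⁸ N⁻¹.
So P = 0.0008844 / 1.734×10⁻⁸ = 51 kN.
σ_{copper} = P/A₁ = 51000/2400 = 21.25 MPa, tensile.

σ ≈ 21.2 MPa (tensile)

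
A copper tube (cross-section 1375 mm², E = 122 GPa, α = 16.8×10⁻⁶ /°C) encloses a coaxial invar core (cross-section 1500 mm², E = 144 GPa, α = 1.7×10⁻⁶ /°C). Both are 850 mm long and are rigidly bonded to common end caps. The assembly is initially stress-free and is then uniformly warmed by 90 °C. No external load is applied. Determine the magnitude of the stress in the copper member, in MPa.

σ ≈ 93.3 MPa (compressive)

The copper has the larger α, so on heating it would change length more than the invar if both were free. The rigid plates force a common final length, so the copper is put into compression and the invar into tension, with equal and opposite forces P (no external load).
Setting the final lengths equal and cancelling L: (α₁ − α₂)ΔT = P/(A₁E₁) + P/(A₂E₂).
|α₁ − α₂|·ΔT = 15.1×10⁻⁶ × 90 = 0.001359.
1/(A₁E₁) + 1/(A₂E₂) = 1/(1375×122×10³) + 1/(1500×144×10³) = 1.059×10⁻⁸ N⁻¹.
P = 0.001359 / 1.059×10⁻⁸ = 128300 N = 128.3 kN.
σ_{copper} = P/A₁ = 128300/1375 = 93.32 MPa, compressive.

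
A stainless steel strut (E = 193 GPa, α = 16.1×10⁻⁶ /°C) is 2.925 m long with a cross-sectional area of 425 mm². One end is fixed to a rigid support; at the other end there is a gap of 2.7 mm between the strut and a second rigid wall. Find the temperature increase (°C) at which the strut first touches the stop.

ΔT ≈ 57.3 °C

Contact occurs when the free expansion equals the gap: αΔT L = 2.7 mm.
So ΔT = g/(αL) = 2.7/(16.1×10⁻⁶ × 2925) = 57.33 °C.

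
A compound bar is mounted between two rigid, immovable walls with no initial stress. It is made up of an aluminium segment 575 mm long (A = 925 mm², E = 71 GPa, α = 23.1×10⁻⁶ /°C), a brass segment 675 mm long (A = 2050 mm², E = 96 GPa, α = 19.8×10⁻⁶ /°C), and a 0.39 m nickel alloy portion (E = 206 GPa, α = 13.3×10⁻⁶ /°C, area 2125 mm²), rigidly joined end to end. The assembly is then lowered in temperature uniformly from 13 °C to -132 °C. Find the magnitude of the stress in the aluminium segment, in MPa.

σ ≈ 382 MPa (tensile)

Free thermal contraction of the whole bar: Σ αᵢΔT Lᵢ = 23.1×10⁻⁶×145×575 + 19.8×10⁻⁶×145×675 + 13.3×10⁻⁶×145×390 = 4.616 mm.
The walls prevent any net length change, so an axial force P (same in every segment) develops. Compatibility: P · Σ Lᵢ/(AᵢEᵢ) = δ_free.
The series flexibility is Σ Lᵢ/(AᵢEᵢ) = 575/(925×71×10³) + 675/(2050×96×10³) + 390/(2125×206×10³) = 1.308×10⁻⁵ mm/N.
So P = 4.616 / 1.308×10⁻⁵ = 353 kN, tensile.
σ_{aluminium} = P / A = 353000 / 925 = 381.6 MPa.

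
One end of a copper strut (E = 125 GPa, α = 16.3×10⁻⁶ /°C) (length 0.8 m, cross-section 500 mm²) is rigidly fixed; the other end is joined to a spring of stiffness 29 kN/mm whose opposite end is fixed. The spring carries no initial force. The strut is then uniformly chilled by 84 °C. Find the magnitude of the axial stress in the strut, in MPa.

The unrestrained thermal change is αΔT L = 16.3×10⁻⁶ × 84 × 800 = 1.095 mm.
Let P be the tensile force in the spring. The strut extends elastically by PL/(AE) and the spring stretches by P/k; together these equal δ_free.
P [ L/(AE) + 1/k ] = δ_free → P [ 800/(500×125×10³) + 1/(29×10³) ] = 1.095.
P = 1.095 / 4.728×10⁻⁵ = 23170 N.
σ = P/A = 23170/500 = 46.33 MPa.

σ ≈ 46.3 MPa (tensile)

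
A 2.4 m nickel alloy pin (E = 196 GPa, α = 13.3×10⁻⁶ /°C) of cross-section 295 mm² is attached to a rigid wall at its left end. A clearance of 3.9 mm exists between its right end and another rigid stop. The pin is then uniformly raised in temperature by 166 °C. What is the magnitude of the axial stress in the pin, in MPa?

σ ≈ 114 MPa (compressive)

Free thermal elongation = αΔT L = 13.3×10⁻⁶ × 166 × 2400 = 5.299 mm.
The gap closes (δ_free > 3.9 mm) and the wall then resists a further 5.299 − 3.9 = 1.399 mm of expansion.
That suppressed elongation corresponds to σ = E·Δ/L = 196×10³ × 1.399/2400 = 114.2 MPa.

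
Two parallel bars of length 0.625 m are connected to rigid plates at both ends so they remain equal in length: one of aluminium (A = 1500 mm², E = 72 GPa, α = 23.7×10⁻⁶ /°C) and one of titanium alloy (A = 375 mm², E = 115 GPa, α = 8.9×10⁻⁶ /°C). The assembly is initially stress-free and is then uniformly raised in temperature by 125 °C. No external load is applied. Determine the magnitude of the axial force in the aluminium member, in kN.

The aluminium has the larger α, so on heating it would change length more than the titanium alloy if both were free. The rigid plates force a common final length, so the aluminium is put into compression and the titanium alloy into tension, with equal and opposite forces P (no external load).
Setting the final lengths equal and cancelling L: (α₁ − α₂)ΔT = P/(A₁E₁) + P/(A₂E₂).
|α₁ − α₂|·ΔT = 14.8×10⁻⁶ × 125 = 0.00185.
1/(A₁E₁) + 1/(A₂E₂) = 1/(1500×72×10³) + 1/(375×115×10³) = 3.245×10⁻⁸ N⁻¹.
So P = 0.00185 / 3.245×10⁻⁸ = 57.01 kN.

P ≈ 57 kN (compressive in the aluminium)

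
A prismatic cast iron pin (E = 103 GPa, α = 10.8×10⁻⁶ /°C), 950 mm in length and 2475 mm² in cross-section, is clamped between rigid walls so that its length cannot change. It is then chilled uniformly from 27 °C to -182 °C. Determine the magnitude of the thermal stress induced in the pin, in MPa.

The supports are rigid, so the total axial strain is zero. The restrained thermal strain is ε = αΔT = 10.8×10⁻⁶ × 209 = 2257.2×10⁻⁶.
Hence σ = E·αΔT = 103×10³ × 2257.2×10⁻⁶ = 232.5 MPa, tensile.

σ ≈ 232 MPa (tensile)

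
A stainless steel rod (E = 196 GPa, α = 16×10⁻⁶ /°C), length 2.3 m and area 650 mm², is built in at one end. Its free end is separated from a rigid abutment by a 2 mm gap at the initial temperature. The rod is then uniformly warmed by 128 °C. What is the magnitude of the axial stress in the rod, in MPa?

σ ≈ 231 MPa (compressive)

Unrestrained expansion: δ_free = αΔT L = 16×10⁻⁶ × 128 × 2300 = 4.71 mm.
The gap closes (δ_free > 2 mm) and the wall then resists a further 4.71 − 2 = 2.71 mm of expansion.
So σ = E(δ_free − g)/L = 196×10³ × 2.71/2300 = 231 MPa.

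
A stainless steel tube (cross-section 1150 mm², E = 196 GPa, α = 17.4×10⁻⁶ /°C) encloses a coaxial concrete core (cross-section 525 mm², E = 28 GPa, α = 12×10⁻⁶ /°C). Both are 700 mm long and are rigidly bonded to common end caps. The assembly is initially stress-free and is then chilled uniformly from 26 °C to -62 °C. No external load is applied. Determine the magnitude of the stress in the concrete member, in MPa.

Both members must finish at the same length. With the larger α, the stainless steel tends to over-contract; the plates restrain it, putting the stainless steel in tension and the concrete in compression. With no external load the two internal forces are equal and opposite, magnitude P.
Setting the final lengths equal and cancelling L: (α₁ − α₂)ΔT = P/(A₁E₁) + P/(A₂E₂).
|α₁ − α₂|·ΔT = 5.4×10⁻⁶ × 88 = 0.0004752.
1/(A₁E₁) + 1/(A₂E₂) = 1/(1150×196×10³) + 1/(525×28×10³) = 7.246×10⁻⁸ N⁻¹.
P = 0.0004752 / 7.246×10⁻⁸ = 6558 N = 6.558 kN.
σ_{concrete} = P/A₂ = 6558/525 = 12.49 MPa, compressive.

σ ≈ 12.5 MPa (compressive)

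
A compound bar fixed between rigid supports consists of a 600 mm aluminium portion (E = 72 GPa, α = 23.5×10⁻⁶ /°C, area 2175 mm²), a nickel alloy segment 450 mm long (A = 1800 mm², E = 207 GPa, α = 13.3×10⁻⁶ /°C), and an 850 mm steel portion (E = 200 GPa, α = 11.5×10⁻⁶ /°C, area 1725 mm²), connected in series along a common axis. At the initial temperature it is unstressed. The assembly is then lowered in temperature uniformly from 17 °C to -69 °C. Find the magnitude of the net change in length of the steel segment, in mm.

|ΔL| ≈ 0.0026 mm

With the walls removed the bar would change length by δ_free = Σ αᵢΔT Lᵢ = 23.5×10⁻⁶×86×600 + 13.3×10⁻⁶×86×450 + 11.5×10⁻⁶×86×850 = 2.568 mm.
Since the ends are fixed, an axial force P builds up, equal in every segment, with P · Σ Lᵢ/(AᵢEᵢ) = δ_free.
Σ Lᵢ/(AᵢEᵢ) = 600/(2175×72×10³) + 450/(1800×207×10³) + 850/(1725×200×10³) = 7.503×10⁻⁶ mm/N.
So P = 2.568 / 7.503×10⁻⁶ = 342.3 kN, tensile.
For the steel segment, free thermal change = 11.5×10⁻⁶×86×850 = 0.8407 mm and elastic change from P = 342300×850/(1725×200×10³) = 0.8433 mm; these oppose, so the net change is 0.0026 mm (segment lengthens).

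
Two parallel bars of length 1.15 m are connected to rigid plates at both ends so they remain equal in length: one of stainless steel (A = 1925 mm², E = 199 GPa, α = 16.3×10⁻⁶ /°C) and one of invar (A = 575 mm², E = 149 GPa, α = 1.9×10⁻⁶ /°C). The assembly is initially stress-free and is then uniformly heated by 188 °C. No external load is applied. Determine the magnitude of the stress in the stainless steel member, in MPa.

σ ≈ 98.5 MPa (compressive)

The stainless steel has the larger α, so on heating it would change length more than the invar if both were free. The rigid plates force a common final length, so the stainless steel is put into compression and the invar into tension, with equal and opposite forces P (no external load).
Equating the net (thermal + elastic) strains gives |α₁ − α₂|·ΔT = P·[1/(A₁E₁) + 1/(A₂E₂)].
|α₁ − α₂|·ΔT = 14.4×10⁻⁶ × 188 = 0.002707.
1/(A₁E₁) + 1/(A₂E₂) = 1/(1925×199×10³) + 1/(575×149×10³) = 1.428×10⁻⁸ N⁻¹.
So P = 0.002707 / 1.428×10⁻⁸ = 189.5 kN.
σ_{stainless steel} = P/A₁ = 189500/1925 = 98.47 MPa, compressive.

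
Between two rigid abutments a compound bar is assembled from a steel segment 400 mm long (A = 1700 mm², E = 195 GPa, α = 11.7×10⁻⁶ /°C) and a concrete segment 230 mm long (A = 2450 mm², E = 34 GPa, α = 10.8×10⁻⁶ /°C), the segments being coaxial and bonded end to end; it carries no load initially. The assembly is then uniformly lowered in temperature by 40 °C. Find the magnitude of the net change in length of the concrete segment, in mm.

Free thermal contraction of the whole bar: Σ αᵢΔT Lᵢ = 11.7×10⁻⁶×40×400 + 10.8×10⁻⁶×40×230 = 0.2866 mm.
The rigid supports impose zero overall length change; the single axial force P common to all segments must satisfy P Σ Lᵢ/(AᵢEᵢ) = δ_free.
Σ Lᵢ/(AᵢEᵢ) = 400/(1700×195×10³) + 230/(2450×34×10³) = 3.968×10⁻⁶ mm/N.
So P = 0.2866 / 3.968×10⁻⁶ = 72.22 kN, tensile.
For the concrete segment, free thermal change = 10.8×10⁻⁶×40×230 = 0.09936 mm and elastic change from P = 72220×230/(2450×34×10³) = 0.1994 mm; these oppose, so the net change is 0.1 mm (segment lengthens).

|ΔL| ≈ 0.1 mm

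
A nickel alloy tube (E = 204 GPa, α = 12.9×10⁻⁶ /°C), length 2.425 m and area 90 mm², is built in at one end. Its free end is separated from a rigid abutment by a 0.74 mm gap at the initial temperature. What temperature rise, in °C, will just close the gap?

The gap closes when αΔT L = 0.74 mm, since the tube is still unstressed at that instant.
ΔT = 0.74 / (12.9×10⁻⁶ × 2425) = 23.66 °C.

ΔT ≈ 23.7 °C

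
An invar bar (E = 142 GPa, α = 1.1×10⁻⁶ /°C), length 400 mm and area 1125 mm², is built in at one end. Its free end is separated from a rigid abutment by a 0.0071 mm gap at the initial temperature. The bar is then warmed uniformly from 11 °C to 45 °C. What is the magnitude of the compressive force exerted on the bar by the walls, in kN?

Free thermal elongation = αΔT L = 1.1×10⁻⁶ × 34 × 400 = 0.01496 mm.
After closing the 0.0071 mm clearance, 0.01496 − 0.0071 = 0.00786 mm of expansion remains to be suppressed by the wall.
That suppressed elongation corresponds to σ = E·Δ/L = 142×10³ × 0.00786/400 = 2.79 MPa.
P = σA = 2.79 × 1125 = 3.139 kN.

P ≈ 3.14 kN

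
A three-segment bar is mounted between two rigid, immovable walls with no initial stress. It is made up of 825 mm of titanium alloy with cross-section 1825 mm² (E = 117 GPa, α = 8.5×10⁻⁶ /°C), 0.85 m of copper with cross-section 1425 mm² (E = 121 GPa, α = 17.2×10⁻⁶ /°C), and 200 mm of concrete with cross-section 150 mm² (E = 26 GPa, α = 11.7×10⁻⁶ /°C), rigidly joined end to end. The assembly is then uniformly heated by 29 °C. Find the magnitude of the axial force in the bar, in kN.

P ≈ 11.6 kN (compressive)

Free thermal expansion of the whole bar: Σ αᵢΔT Lᵢ = 8.5×10⁻⁶×29×825 + 17.2×10⁻⁶×29×850 + 11.7×10⁻⁶×29×200 = 0.6952 mm.
Since the ends are fixed, an axial force P builds up, equal in every segment, with P · Σ Lᵢ/(AᵢEᵢ) = δ_free.
The series flexibility is Σ Lᵢ/(AᵢEᵢ) = 825/(1825×117×10³) + 850/(1425×121×10³) + 200/(150×26×10³) = 6.008×10⁻⁵ mm/N.
P = 0.6952 / 6.008×10⁻⁵ = 11570 N = 11.57 kN, compressive.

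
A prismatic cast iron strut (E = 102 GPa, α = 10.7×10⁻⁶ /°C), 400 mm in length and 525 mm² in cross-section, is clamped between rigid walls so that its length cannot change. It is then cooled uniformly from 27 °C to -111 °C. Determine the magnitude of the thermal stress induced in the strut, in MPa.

σ ≈ 151 MPa (tensile)

The supports are rigid, so the total axial strain is zero. The restrained thermal strain is ε = αΔT = 10.7×10⁻⁶ × 138 = 1476.6×10⁻⁶.
σ = EαΔT = 102×10³ × 10.7×10⁻⁶ × 138 = 150.6 MPa (tensile; the strut is trying to contract).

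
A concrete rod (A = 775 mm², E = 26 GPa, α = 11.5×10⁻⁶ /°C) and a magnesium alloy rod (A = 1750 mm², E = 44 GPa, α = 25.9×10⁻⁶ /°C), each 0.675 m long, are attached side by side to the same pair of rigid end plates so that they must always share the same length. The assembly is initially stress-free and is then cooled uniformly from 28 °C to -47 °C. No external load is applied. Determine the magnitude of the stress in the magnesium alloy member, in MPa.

σ ≈ 9.86 MPa (tensile)

The magnesium alloy has the larger α, so on cooling it would change length more than the concrete if both were free. The rigid plates force a common final length, so the magnesium alloy is put into tension and the concrete into compression, with equal and opposite forces P (no external load).
Equating the net (thermal + elastic) strains gives |α₁ − α₂|·ΔT = P·[1/(A₁E₁) + 1/(A₂E₂)].
|α₁ − α₂|·ΔT = 14.4×10⁻⁶ × 75 = 0.00108.
1/(A₁E₁) + 1/(A₂E₂) = 1/(775×26×10³) + 1/(1750×44×10³) = 6.261×10⁻⁸ N⁻¹.
So P = 0.00108 / 6.261×10⁻⁸ = 17.25 kN.
σ_{magnesium alloy} = P/A₂ = 17250/1750 = 9.856 MPa, tensile.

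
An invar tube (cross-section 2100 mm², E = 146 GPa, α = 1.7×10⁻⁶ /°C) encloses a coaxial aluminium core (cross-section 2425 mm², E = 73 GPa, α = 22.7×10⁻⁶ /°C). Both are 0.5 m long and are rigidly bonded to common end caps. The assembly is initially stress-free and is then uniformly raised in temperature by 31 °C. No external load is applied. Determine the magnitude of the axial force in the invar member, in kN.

Equilibrium of a rigid end plate with no external load gives equal and opposite internal forces ±P in the two members. Since α_{aluminium} > α_{invar}, heating drives the aluminium into compression and the invar into tension.
Equating the net (thermal + elastic) strains gives |α₁ − α₂|·ΔT = P·[1/(A₁E₁) + 1/(A₂E₂)].
|α₁ − α₂|·ΔT = 21×10⁻⁶ × 31 = 0.000651.
1/(A₁E₁) + 1/(A₂E₂) = 1/(2100×146×10³) + 1/(2425×73×10³) = 8.91×10⁻⁹ N⁻¹.
P = 0.000651 / 8.91×10⁻⁹ = 73060 N = 73.06 kN.

P ≈ 73.1 kN (tensile in the invar)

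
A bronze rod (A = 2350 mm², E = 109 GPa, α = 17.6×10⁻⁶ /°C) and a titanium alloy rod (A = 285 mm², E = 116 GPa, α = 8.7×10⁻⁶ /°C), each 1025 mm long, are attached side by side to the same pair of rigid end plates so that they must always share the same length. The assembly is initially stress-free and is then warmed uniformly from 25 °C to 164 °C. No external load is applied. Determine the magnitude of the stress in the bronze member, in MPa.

Both members must finish at the same length. With the larger α, the bronze tends to over-expand; the plates restrain it, putting the bronze in compression and the titanium alloy in tension. With no external load the two internal forces are equal and opposite, magnitude P.
Setting the final lengths equal and cancelling L: (α₁ − α₂)ΔT = P/(A₁E₁) + P/(A₂E₂).
|α₁ − α₂|·ΔT = 8.9×10⁻⁶ × 139 = 0.001237.
1/(A₁E₁) + 1/(A₂E₂) = 1/(2350×109×10³) + 1/(285×116×10³) = 3.415×10⁻⁸ N⁻¹.
P = 0.001237 / 3.415×10⁻⁸ = 36220 N = 36.22 kN.
σ_{bronze} = P/A₁ = 36220/2350 = 15.41 MPa, compressive.

σ ≈ 15.4 MPa (compressive)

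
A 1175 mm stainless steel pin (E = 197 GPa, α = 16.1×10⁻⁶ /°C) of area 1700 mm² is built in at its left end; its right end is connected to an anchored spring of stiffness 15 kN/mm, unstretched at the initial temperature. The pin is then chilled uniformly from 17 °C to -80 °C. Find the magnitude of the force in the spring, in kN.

P ≈ 26.1 kN

Free thermal contraction: δ_free = αΔT L = 16.1×10⁻⁶ × 97 × 1175 = 1.835 mm.
Let P be the tensile force in the spring. The pin extends elastically by PL/(AE) and the spring stretches by P/k; together these equal δ_free.
So P = δ_free / [L/(AE) + 1/k] = 1.835 / [ 1175/(1700×197×10³) + 1/(15×10³) ].
P = 1.835 / 7.018×10⁻⁵ = 26150 N.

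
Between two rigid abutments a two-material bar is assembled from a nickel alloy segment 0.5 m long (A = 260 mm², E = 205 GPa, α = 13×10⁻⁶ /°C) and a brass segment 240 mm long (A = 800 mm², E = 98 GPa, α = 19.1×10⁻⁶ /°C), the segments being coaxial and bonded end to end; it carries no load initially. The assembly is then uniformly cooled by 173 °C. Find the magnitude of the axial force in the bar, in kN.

P ≈ 154 kN (tensile)

Free thermal contraction of the whole bar: Σ αᵢΔT Lᵢ = 13×10⁻⁶×173×500 + 19.1×10⁻⁶×173×240 = 1.918 mm.
Since the ends are fixed, an axial force P builds up, equal in every segment, with P · Σ Lᵢ/(AᵢEᵢ) = δ_free.
The series flexibility is Σ Lᵢ/(AᵢEᵢ) = 500/(260×205×10³) + 240/(800×98×10³) = 1.244×10⁻⁵ mm/N.
P = 1.918 / 1.244×10⁻⁵ = 154100 N = 154.1 kN, tensile.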